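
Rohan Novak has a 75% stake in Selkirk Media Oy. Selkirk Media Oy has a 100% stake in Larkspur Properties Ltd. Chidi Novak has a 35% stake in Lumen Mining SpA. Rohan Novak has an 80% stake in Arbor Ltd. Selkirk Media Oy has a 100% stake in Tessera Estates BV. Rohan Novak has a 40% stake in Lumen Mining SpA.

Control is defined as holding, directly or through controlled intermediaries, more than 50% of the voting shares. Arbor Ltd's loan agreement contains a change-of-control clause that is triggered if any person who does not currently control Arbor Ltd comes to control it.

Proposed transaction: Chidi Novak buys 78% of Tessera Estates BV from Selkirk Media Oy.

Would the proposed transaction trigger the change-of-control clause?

The purchase adds only to Chidi's holdings (Selkirk's stake shrinks), so Chidi is the only person who could newly come to control Arbor.
Chidi's largest direct stake is 35% in Lumen, which does not meet the threshold, so Chidi controls no company.
Neither Chidi nor any entity Chidi controls holds any voting interest in Arbor.
So before the transaction, Chidi does not control Arbor.
After the purchase, Chidi holds 78% of Tessera directly, and Selkirk's stake falls to 22%.
Chidi holds 78% of Tessera, so Chidi controls Tessera.
After the transaction, neither Chidi nor any entity Chidi controls holds a voting interest in Arbor, so Chidi still does not control it.
No new person acquires control, so the clause is not triggered.

No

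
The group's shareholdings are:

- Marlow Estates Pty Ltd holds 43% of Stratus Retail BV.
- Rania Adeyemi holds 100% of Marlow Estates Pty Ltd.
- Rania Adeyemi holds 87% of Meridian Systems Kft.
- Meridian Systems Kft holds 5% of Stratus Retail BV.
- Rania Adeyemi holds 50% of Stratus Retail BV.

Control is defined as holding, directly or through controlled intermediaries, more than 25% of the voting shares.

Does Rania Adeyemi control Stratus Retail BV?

Yes

Rania holds 87% of Meridian, so Rania controls Meridian.
Rania holds 100% of Marlow, so Rania controls Marlow.
Marlow and Rania and Meridian together hold 43% + 50% + 5% = 98% of Stratus, so Rania controls Stratus.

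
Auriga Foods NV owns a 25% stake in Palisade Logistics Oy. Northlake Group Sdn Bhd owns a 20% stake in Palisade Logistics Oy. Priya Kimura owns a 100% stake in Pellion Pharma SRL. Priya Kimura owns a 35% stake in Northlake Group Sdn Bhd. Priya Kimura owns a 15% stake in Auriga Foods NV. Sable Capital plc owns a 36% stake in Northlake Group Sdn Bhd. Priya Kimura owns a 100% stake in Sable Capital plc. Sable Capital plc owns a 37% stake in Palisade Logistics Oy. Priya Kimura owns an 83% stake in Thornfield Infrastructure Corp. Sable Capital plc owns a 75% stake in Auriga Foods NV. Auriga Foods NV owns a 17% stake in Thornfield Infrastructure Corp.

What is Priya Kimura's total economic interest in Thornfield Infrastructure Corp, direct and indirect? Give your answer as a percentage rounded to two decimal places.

98.30%

Priya reaches Thornfield along 3 paths.
Via Sable → Auriga: 100% × 75% × 17% = 12.75%.
Via Auriga: 15% × 17% = 2.55%.
Direct stake: 83% = 83%.
Total: 12.75% + 2.55% + 83% = 98.3%.
Rounded: 98.30%.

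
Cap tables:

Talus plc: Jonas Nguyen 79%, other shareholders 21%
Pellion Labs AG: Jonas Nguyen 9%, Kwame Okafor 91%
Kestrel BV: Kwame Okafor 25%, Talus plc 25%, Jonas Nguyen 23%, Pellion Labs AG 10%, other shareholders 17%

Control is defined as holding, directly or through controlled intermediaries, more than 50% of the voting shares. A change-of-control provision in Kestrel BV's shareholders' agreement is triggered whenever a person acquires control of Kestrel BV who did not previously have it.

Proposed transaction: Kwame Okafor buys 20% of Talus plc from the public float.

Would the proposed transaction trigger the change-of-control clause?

The purchase changes only Kwame's holdings, so Kwame is the only person who could newly come to control Kestrel.
Kwame holds 91% of Pellion, so Kwame controls Pellion.
In Kestrel, Kwame's side holds only 25% + 10% = 35%, not > 50%.
So before the transaction, Kwame does not control Kestrel.
After the purchase, Kwame holds 20% of Talus directly.
Kwame's side now holds 20% of Talus, not > 50%, so Kwame still does not control Talus.
After the transaction, Kwame's side holds 25% + 10% = 35% of Kestrel, not > 50%, so Kwame still does not control Kestrel.
No new person acquires control, so the clause is not triggered.

No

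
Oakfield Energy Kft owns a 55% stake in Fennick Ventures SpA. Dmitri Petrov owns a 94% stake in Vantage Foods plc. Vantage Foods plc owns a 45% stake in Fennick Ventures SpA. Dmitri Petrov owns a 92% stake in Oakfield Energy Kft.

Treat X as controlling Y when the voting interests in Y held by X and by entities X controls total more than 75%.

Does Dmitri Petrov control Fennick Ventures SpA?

Dmitri holds 92% of Oakfield, so Dmitri controls Oakfield.
Dmitri holds 94% of Vantage, so Dmitri controls Vantage.
Vantage and Oakfield together hold 45% + 55% = 100% of Fennick, so Dmitri controls Fennick.

Yes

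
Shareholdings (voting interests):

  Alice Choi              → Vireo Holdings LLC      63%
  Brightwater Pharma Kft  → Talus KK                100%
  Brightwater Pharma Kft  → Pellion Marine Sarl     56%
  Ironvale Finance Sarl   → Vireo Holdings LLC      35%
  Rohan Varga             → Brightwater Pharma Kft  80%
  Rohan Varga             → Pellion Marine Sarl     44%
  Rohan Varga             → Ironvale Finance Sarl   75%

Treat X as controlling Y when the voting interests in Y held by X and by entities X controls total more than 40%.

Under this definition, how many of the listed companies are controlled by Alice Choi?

1

Alice holds 63% of Vireo, so Alice controls Vireo.
No other company's threshold is met.
Alice controls 1 company.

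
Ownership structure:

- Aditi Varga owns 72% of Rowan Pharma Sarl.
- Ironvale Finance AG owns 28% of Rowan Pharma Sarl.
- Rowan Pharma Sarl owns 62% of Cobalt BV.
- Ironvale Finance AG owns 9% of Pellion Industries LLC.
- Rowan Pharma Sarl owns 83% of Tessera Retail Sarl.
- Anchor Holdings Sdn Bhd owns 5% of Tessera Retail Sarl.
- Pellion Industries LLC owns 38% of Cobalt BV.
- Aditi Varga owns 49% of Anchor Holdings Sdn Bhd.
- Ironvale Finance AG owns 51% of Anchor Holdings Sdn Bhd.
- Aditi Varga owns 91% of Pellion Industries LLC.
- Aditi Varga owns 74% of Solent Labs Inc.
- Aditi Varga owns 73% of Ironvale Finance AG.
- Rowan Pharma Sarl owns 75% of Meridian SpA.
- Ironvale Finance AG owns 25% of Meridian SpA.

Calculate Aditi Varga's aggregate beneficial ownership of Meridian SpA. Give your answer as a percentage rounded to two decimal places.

Aditi reaches Meridian along 3 paths.
Via Ironvale: 73% × 25% = 18.25%.
Via Rowan: 72% × 75% = 54%.
Via Ironvale → Rowan: 73% × 28% × 75% = 15.33%.
Total: 18.25% + 54% + 15.33% = 87.58%.

87.58%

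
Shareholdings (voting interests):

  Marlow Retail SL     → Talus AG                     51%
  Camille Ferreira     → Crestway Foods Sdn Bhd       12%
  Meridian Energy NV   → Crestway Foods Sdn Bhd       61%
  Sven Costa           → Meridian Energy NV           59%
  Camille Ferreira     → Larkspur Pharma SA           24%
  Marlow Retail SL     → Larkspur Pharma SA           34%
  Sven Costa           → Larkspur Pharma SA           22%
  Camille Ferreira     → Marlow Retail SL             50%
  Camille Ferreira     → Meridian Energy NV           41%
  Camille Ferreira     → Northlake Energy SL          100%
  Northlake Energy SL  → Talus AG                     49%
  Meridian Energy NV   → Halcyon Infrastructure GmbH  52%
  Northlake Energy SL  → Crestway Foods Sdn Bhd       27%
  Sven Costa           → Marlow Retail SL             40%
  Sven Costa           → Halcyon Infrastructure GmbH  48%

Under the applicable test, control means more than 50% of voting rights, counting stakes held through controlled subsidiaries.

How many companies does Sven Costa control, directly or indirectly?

3

Sven holds 59% of Meridian, so Sven controls Meridian.
Meridian holds 61% of Crestway, so Sven controls Crestway.
Meridian and Sven together hold 52% + 48% = 100% of Halcyon, so Sven controls Halcyon.
No other company's threshold is met.
Sven controls 3 companies.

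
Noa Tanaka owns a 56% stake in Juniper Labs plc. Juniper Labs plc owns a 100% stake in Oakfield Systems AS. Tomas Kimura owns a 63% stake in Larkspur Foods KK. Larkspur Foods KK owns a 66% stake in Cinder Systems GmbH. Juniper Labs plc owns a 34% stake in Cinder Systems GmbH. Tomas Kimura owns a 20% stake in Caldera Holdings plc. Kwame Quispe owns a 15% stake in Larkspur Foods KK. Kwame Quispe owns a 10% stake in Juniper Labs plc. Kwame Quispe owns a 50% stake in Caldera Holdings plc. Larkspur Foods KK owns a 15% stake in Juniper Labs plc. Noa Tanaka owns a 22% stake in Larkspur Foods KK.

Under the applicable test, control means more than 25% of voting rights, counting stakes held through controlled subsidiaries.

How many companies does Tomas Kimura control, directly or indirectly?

2

Tomas holds 63% of Larkspur, so Tomas controls Larkspur.
Larkspur holds 66% of Cinder, so Tomas controls Cinder.
No other company's threshold is met.
Tomas controls 2 companies.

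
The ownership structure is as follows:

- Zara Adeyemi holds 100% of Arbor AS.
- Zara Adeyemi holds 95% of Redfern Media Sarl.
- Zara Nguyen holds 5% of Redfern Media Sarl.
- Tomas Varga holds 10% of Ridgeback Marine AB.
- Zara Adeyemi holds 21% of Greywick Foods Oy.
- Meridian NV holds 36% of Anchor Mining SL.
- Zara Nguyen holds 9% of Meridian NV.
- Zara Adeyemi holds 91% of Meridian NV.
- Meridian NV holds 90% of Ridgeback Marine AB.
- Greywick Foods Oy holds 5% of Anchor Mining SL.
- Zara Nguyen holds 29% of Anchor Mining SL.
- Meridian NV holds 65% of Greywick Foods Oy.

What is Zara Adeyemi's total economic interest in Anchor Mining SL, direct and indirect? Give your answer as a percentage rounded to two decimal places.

36.77%

Zara Adeyemi reaches Anchor along 3 paths.
Via Meridian: 91% × 36% = 32.76%.
Via Greywick: 21% × 5% = 1.05%.
Via Meridian → Greywick: 91% × 65% × 5% = 2.9575%.
Total: 32.76% + 1.05% + 2.9575% = 36.7675%.
Rounded: 36.77%.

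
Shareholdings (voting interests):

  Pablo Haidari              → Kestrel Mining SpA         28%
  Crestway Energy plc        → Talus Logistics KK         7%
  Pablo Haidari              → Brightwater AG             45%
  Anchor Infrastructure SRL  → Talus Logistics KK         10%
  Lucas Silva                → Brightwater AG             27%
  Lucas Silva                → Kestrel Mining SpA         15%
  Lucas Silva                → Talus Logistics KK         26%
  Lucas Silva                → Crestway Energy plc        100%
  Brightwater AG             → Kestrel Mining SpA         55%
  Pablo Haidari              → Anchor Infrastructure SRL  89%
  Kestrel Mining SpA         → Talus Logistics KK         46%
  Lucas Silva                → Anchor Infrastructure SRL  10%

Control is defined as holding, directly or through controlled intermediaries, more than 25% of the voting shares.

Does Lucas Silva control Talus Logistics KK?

Lucas holds 27% of Brightwater, so Lucas controls Brightwater.
Lucas and Brightwater together hold 15% + 55% = 70% of Kestrel, so Lucas controls Kestrel.
Lucas holds 100% of Crestway, so Lucas controls Crestway.
Kestrel and Lucas and Crestway together hold 46% + 26% + 7% = 79% of Talus, so Lucas controls Talus.

Yes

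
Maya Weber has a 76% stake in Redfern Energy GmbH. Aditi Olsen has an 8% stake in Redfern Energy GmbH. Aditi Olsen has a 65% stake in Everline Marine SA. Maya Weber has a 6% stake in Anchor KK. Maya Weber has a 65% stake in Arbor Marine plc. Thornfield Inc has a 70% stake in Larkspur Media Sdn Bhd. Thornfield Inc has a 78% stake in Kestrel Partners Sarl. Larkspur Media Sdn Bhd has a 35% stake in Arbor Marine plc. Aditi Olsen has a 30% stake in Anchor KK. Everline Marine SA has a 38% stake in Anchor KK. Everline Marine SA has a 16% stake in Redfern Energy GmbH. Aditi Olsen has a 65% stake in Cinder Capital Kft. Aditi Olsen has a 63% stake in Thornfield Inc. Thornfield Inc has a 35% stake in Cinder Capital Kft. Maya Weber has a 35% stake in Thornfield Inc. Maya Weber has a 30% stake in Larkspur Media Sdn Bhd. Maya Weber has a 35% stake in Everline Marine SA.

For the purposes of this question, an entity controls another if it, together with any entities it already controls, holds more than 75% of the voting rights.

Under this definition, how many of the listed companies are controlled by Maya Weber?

Maya holds 76% of Redfern, so Maya controls Redfern.
No other company's threshold is met.
Maya controls 1 company.

1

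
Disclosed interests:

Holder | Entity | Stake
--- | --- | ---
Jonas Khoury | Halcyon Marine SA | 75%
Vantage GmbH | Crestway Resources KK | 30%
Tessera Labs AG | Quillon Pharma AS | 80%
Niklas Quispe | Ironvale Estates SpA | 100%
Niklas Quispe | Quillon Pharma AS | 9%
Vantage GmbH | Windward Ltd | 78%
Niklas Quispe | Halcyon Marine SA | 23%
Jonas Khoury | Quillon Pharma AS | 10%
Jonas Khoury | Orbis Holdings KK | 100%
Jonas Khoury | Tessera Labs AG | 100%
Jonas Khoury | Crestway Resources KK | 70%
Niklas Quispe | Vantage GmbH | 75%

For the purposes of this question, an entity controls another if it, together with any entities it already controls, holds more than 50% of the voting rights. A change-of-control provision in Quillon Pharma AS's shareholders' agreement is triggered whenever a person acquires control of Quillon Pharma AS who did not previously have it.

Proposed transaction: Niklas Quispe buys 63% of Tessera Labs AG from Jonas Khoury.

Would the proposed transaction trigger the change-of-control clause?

Yes

The purchase adds only to Niklas's holdings (Jonas's stake shrinks), so Niklas is the only person who could newly come to control Quillon.
Niklas holds 75% of Vantage, so Niklas controls Vantage.
Vantage holds 78% of Windward, so Niklas controls Windward.
Niklas holds 100% of Ironvale, so Niklas controls Ironvale.
In Quillon, Niklas's side holds only 9%, not > 50%.
So before the transaction, Niklas does not control Quillon.
After the purchase, Niklas holds 63% of Tessera directly, and Jonas's stake falls to 37%.
Niklas holds 63% of Tessera, so Niklas controls Tessera.
Tessera and Niklas together hold 80% + 9% = 89% of Quillon, so Niklas controls Quillon.
Niklas did not control Quillon before and does after, so the clause is triggered.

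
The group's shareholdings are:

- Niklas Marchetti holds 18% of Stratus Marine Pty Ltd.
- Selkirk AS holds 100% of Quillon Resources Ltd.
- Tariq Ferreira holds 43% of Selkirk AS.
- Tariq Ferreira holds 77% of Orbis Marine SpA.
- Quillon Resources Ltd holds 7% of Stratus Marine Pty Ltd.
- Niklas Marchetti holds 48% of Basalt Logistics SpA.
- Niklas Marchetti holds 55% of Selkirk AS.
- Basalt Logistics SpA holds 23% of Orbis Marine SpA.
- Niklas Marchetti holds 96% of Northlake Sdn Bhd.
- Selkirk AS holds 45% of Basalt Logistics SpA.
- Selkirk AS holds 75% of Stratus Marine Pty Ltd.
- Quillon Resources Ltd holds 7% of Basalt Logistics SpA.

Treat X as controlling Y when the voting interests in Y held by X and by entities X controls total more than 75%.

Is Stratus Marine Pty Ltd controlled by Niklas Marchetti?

No

Niklas holds 96% of Northlake, so Niklas controls Northlake.
In Stratus, Niklas's side holds only 18%, not > 75%.
So Niklas does not control Stratus.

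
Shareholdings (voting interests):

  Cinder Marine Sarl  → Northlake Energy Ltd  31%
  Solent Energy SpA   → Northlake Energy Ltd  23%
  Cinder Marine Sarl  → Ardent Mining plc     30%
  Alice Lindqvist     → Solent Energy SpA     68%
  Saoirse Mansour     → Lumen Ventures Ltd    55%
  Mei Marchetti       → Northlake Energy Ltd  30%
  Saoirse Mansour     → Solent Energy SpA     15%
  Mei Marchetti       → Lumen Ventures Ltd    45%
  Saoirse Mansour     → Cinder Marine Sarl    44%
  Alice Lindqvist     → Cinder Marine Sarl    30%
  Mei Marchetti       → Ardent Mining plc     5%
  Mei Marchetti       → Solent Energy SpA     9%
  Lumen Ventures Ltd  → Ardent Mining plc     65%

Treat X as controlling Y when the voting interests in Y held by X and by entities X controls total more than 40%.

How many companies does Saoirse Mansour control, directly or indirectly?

Saoirse holds 44% of Cinder, so Saoirse controls Cinder.
Saoirse holds 55% of Lumen, so Saoirse controls Lumen.
Cinder and Lumen together hold 30% + 65% = 95% of Ardent, so Saoirse controls Ardent.
No other company's threshold is met.
Saoirse controls 3 companies.

3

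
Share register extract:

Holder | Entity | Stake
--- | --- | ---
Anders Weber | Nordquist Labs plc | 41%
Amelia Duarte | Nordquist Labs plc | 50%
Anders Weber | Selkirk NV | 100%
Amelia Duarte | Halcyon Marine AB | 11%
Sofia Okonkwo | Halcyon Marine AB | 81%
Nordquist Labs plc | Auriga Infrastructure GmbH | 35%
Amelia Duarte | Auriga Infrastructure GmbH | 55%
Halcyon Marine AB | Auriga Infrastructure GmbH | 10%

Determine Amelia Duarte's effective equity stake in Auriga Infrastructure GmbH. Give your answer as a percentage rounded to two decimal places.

Amelia reaches Auriga along 3 paths.
Via Halcyon: 11% × 10% = 1.1%.
Via Nordquist: 50% × 35% = 17.5%.
Direct stake: 55% = 55%.
Total: 1.1% + 17.5% + 55% = 73.6%.
Rounded: 73.60%.

73.60%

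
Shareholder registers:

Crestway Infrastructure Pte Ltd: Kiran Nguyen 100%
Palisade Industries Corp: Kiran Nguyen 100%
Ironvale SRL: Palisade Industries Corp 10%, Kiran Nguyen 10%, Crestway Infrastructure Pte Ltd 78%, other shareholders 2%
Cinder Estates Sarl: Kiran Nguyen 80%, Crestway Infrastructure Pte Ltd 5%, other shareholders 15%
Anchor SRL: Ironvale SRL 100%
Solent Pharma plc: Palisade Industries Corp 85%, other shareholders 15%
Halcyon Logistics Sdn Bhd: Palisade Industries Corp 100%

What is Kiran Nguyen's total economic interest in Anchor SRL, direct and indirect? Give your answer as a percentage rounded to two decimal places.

98.00%

Kiran reaches Anchor along 3 paths.
Via Palisade → Ironvale: 100% × 10% × 100% = 10%.
Via Ironvale: 10% × 100% = 10%.
Via Crestway → Ironvale: 100% × 78% × 100% = 78%.
Total: 10% + 10% + 78% = 98%.
Rounded: 98.00%.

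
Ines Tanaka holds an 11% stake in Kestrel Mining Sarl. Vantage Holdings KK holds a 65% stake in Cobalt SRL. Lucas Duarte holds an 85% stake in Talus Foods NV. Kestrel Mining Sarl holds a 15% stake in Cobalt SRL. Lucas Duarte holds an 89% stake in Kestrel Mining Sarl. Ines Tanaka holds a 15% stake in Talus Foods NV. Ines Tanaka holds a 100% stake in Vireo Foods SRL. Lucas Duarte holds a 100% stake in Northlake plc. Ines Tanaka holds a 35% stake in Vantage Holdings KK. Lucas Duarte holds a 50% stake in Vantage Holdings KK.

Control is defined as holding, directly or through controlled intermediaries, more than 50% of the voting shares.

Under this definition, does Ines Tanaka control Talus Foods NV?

Ines holds 100% of Vireo, so Ines controls Vireo.
In Talus, Ines's side holds only 15%, not > 50%.
So Ines does not control Talus.

No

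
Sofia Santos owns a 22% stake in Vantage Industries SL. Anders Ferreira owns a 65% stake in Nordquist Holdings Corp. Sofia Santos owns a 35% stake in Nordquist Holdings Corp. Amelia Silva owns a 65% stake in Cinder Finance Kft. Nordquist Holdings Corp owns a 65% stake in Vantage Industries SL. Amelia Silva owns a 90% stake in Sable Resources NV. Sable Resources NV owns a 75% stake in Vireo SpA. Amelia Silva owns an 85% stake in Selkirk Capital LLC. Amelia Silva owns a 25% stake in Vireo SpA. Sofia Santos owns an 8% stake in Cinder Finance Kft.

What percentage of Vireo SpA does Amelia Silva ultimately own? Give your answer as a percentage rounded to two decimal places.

Amelia reaches Vireo along 2 paths.
Via Sable: 90% × 75% = 67.5%.
Direct stake: 25% = 25%.
Total: 67.5% + 25% = 92.5%.
Rounded: 92.50%.

92.50%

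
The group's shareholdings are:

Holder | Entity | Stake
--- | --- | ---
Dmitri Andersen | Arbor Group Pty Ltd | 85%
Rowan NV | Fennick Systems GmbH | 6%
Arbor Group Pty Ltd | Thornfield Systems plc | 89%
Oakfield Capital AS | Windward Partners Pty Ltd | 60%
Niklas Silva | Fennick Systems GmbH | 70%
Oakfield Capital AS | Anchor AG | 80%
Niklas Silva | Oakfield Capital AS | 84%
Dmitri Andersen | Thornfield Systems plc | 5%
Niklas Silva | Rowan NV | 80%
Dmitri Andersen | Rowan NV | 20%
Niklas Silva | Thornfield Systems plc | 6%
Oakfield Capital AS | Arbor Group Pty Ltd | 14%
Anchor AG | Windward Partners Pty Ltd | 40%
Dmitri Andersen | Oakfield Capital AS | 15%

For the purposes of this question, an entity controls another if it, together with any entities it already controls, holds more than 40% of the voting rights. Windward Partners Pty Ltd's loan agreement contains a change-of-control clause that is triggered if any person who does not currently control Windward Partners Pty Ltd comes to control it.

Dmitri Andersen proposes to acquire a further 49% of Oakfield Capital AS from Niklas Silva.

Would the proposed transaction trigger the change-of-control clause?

Yes

The purchase adds only to Dmitri's holdings (Niklas's stake shrinks), so Dmitri is the only person who could newly come to control Windward.
Dmitri holds 85% of Arbor, so Dmitri controls Arbor.
Arbor and Dmitri together hold 89% + 5% = 94% of Thornfield, so Dmitri controls Thornfield.
Neither Dmitri nor any entity Dmitri controls holds any voting interest in Windward.
So before the transaction, Dmitri does not control Windward.
After the purchase, Dmitri's direct stake in Oakfield rises to 15% + 49% = 64%, and Niklas's stake falls to 35%.
Dmitri holds 64% of Oakfield, so Dmitri controls Oakfield.
Oakfield holds 80% of Anchor, so Dmitri controls Anchor.
Oakfield and Anchor together hold 60% + 40% = 100% of Windward, so Dmitri controls Windward.
Dmitri did not control Windward before and does after, so the clause is triggered.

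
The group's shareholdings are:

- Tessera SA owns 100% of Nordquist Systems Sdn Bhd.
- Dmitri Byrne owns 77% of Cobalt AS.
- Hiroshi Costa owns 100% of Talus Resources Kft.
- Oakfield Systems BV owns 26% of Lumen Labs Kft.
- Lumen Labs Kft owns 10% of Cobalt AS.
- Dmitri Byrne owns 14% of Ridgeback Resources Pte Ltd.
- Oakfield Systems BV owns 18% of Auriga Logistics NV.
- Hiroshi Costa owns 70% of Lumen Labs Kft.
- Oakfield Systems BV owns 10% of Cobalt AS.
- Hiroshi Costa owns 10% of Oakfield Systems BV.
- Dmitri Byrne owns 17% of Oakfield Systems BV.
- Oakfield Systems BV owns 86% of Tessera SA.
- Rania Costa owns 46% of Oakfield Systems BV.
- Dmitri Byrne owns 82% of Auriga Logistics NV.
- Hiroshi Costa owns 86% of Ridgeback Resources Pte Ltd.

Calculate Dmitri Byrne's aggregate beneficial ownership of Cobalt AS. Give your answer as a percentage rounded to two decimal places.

Dmitri reaches Cobalt along 3 paths.
Via Oakfield → Lumen: 17% × 26% × 10% = 0.442%.
Via Oakfield: 17% × 10% = 1.7%.
Direct stake: 77% = 77%.
Total: 0.442% + 1.7% + 77% = 79.142%.
Rounded: 79.14%.

79.14%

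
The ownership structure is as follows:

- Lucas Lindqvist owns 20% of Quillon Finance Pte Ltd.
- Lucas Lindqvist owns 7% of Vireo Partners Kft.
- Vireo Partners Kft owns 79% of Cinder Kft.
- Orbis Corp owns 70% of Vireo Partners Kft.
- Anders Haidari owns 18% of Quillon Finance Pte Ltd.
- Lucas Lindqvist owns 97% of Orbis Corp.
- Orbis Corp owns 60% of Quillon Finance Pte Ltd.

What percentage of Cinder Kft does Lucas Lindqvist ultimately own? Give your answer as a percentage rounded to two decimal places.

Lucas reaches Cinder along 2 paths.
Via Vireo: 7% × 79% = 5.53%.
Via Orbis → Vireo: 97% × 70% × 79% = 53.641%.
Total: 5.53% + 53.641% = 59.171%.
Rounded: 59.17%.

59.17%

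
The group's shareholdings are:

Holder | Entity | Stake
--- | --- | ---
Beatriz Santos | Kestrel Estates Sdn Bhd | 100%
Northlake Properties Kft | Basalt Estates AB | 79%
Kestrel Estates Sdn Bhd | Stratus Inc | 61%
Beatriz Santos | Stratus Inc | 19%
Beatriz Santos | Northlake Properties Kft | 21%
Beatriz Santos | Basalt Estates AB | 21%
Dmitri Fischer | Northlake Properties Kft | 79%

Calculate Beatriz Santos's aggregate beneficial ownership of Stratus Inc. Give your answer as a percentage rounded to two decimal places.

Beatriz reaches Stratus along 2 paths.
Direct stake: 19% = 19%.
Via Kestrel: 100% × 61% = 61%.
Total: 19% + 61% = 80%.
Rounded: 80.00%.

80.00%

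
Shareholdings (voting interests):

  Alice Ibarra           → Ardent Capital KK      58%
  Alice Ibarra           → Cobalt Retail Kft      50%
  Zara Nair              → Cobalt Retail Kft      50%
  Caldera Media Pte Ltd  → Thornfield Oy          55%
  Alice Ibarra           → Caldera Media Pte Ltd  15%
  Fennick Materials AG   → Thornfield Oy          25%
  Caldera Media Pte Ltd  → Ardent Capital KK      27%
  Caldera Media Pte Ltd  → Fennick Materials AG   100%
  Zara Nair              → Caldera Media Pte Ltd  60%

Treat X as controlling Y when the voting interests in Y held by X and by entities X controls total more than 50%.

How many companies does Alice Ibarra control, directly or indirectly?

1

Alice holds 58% of Ardent, so Alice controls Ardent.
No other company's threshold is met.
Alice controls 1 company.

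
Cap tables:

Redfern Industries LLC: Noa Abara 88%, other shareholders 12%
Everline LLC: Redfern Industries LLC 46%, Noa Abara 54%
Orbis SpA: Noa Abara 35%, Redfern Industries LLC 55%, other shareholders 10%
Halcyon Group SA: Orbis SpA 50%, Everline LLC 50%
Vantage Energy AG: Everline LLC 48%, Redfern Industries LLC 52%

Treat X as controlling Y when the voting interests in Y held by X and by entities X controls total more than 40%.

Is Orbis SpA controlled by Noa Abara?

Yes

Noa holds 88% of Redfern, so Noa controls Redfern.
Noa and Redfern together hold 35% + 55% = 90% of Orbis, so Noa controls Orbis.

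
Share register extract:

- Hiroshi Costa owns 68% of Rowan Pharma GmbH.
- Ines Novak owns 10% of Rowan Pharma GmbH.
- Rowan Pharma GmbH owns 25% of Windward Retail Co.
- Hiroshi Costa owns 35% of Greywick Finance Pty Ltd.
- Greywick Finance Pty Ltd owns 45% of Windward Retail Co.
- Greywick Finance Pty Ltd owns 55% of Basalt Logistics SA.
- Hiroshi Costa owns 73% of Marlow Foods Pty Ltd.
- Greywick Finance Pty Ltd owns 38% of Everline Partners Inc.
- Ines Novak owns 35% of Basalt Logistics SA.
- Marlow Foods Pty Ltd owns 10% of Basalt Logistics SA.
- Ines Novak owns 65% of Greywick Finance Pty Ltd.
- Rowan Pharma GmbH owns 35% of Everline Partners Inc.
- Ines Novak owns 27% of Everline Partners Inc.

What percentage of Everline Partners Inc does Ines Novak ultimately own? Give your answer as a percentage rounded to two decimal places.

55.20%

Ines reaches Everline along 3 paths.
Direct stake: 27% = 27%.
Via Rowan: 10% × 35% = 3.5%.
Via Greywick: 65% × 38% = 24.7%.
Total: 27% + 3.5% + 24.7% = 55.2%.
Rounded: 55.20%.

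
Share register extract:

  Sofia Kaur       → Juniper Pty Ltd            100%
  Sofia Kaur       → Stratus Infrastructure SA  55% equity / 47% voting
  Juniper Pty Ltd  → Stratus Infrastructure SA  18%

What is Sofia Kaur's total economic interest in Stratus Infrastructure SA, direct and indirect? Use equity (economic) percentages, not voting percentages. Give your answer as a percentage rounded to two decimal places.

73.00%

Sofia reaches Stratus along 2 paths.
Via Juniper: 100% × 18% = 18%.
Direct stake: 55% = 55%.
Total: 18% + 55% = 73%.
Rounded: 73.00%.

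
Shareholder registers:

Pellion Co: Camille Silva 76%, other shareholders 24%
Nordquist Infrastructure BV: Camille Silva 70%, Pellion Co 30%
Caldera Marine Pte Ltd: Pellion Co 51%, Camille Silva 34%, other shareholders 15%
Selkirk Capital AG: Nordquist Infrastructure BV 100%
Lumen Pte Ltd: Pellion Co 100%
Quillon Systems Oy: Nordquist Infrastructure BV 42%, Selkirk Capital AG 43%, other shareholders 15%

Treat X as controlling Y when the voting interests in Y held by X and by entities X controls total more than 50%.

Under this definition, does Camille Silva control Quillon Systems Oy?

Camille holds 76% of Pellion, so Camille controls Pellion.
Camille and Pellion together hold 70% + 30% = 100% of Nordquist, so Camille controls Nordquist.
Nordquist holds 100% of Selkirk, so Camille controls Selkirk.
Nordquist and Selkirk together hold 42% + 43% = 85% of Quillon, so Camille controls Quillon.

Yes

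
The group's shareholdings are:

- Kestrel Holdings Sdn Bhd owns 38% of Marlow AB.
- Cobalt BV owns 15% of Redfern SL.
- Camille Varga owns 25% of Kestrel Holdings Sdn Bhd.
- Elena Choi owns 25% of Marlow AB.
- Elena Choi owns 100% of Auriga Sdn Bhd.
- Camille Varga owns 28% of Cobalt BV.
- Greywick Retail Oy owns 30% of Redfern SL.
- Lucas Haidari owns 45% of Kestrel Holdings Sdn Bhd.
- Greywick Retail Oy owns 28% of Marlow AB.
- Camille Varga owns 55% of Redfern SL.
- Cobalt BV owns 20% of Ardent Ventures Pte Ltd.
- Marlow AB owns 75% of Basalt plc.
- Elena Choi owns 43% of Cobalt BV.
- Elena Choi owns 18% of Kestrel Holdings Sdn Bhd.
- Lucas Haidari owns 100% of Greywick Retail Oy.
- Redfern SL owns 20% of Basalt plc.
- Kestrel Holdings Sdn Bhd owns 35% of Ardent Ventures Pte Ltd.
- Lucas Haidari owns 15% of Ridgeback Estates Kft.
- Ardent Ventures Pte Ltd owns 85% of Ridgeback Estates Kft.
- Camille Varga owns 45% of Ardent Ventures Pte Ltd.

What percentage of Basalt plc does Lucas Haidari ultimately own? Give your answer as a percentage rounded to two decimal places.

39.83%

Lucas reaches Basalt along 3 paths.
Via Greywick → Redfern: 100% × 30% × 20% = 6%.
Via Kestrel → Marlow: 45% × 38% × 75% = 12.825%.
Via Greywick → Marlow: 100% × 28% × 75% = 21%.
Total: 6% + 12.825% + 21% = 39.825%.
Rounded: 39.83%.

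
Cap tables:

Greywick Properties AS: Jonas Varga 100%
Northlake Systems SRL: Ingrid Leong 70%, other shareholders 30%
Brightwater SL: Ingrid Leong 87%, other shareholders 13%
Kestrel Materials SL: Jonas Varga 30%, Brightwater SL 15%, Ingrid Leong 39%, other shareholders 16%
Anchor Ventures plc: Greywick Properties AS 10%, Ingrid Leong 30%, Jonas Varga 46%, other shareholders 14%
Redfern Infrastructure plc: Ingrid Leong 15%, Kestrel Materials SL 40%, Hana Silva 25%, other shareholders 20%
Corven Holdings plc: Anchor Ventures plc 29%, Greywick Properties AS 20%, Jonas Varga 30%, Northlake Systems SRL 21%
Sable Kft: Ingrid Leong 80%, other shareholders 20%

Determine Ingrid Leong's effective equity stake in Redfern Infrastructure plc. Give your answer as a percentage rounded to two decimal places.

35.82%

Ingrid reaches Redfern along 3 paths.
Direct stake: 15% = 15%.
Via Brightwater → Kestrel: 87% × 15% × 40% = 5.22%.
Via Kestrel: 39% × 40% = 15.6%.
Total: 15% + 5.22% + 15.6% = 35.82%.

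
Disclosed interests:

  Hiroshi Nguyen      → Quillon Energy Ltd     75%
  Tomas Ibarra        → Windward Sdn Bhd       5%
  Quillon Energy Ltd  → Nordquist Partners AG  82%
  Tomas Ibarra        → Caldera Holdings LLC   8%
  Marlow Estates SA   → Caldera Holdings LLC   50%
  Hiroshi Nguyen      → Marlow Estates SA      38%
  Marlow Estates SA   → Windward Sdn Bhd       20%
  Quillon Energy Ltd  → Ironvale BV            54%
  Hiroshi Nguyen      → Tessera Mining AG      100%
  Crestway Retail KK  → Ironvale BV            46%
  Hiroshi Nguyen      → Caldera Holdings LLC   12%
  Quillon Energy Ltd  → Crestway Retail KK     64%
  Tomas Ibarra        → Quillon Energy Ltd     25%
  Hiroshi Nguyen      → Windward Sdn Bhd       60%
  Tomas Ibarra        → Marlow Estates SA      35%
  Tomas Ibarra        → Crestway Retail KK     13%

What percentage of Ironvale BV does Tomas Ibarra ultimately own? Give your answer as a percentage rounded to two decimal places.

Tomas reaches Ironvale along 3 paths.
Via Quillon: 25% × 54% = 13.5%.
Via Crestway: 13% × 46% = 5.98%.
Via Quillon → Crestway: 25% × 64% × 46% = 7.36%.
Total: 13.5% + 5.98% + 7.36% = 26.84%.

26.84%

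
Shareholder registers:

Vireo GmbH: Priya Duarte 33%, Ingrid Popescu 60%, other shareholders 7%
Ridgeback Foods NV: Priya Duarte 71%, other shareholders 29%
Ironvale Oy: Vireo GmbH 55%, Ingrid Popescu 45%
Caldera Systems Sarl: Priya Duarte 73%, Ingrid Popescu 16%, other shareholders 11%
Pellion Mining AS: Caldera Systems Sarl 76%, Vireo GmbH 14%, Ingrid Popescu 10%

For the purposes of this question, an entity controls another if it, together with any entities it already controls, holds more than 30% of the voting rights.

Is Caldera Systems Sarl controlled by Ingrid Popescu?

Ingrid holds 60% of Vireo, so Ingrid controls Vireo.
Vireo and Ingrid together hold 55% + 45% = 100% of Ironvale, so Ingrid controls Ironvale.
In Caldera, Ingrid's side holds only 16%, not > 30%.
So Ingrid does not control Caldera.

No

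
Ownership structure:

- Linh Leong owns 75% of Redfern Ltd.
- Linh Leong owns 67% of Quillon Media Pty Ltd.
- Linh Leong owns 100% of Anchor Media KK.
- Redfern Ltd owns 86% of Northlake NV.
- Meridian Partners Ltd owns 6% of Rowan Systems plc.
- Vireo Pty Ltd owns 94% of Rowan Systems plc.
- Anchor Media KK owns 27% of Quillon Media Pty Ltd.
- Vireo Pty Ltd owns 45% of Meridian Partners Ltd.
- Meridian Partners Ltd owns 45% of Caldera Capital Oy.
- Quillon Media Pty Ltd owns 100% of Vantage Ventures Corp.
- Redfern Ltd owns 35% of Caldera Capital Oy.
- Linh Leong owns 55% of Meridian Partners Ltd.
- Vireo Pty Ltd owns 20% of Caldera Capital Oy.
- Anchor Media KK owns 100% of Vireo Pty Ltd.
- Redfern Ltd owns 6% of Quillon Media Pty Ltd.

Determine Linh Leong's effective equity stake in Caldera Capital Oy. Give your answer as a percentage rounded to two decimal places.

91.25%

Linh reaches Caldera along 4 paths.
Via Anchor → Vireo → Meridian: 100% × 100% × 45% × 45% = 20.25%.
Via Meridian: 55% × 45% = 24.75%.
Via Redfern: 75% × 35% = 26.25%.
Via Anchor → Vireo: 100% × 100% × 20% = 20%.
Total: 20.25% + 24.75% + 26.25% + 20% = 91.25%.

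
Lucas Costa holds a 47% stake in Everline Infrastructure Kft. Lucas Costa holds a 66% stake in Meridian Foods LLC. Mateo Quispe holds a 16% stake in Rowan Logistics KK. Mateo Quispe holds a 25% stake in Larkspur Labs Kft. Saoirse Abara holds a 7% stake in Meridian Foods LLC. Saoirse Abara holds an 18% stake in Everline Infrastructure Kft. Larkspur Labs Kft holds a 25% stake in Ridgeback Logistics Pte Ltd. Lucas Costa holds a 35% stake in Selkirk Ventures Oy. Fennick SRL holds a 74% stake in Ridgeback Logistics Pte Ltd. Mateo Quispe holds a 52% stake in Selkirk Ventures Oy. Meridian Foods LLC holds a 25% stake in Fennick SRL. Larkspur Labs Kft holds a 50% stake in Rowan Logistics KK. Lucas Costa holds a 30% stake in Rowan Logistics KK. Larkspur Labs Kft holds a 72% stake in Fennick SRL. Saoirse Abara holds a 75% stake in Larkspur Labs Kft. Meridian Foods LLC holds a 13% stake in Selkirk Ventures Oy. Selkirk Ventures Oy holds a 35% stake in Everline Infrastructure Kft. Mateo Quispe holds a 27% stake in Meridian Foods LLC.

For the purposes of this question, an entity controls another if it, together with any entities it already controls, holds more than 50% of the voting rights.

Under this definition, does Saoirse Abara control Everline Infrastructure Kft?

No

Saoirse holds 75% of Larkspur, so Saoirse controls Larkspur.
Larkspur holds 72% of Fennick, so Saoirse controls Fennick.
Fennick and Larkspur together hold 74% + 25% = 99% of Ridgeback, so Saoirse controls Ridgeback.
In Everline, Saoirse's side holds only 18%, not > 50%.
So Saoirse does not control Everline.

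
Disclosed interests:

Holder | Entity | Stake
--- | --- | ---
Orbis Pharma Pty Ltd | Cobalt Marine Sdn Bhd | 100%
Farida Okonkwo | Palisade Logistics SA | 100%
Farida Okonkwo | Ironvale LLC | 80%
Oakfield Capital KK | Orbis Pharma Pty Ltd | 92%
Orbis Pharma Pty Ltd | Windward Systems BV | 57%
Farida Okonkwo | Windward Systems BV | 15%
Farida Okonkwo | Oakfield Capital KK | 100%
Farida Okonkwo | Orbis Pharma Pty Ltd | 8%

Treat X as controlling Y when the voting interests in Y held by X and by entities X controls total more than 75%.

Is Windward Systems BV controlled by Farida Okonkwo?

Farida holds 100% of Palisade, so Farida controls Palisade.
Farida holds 80% of Ironvale, so Farida controls Ironvale.
Farida holds 100% of Oakfield, so Farida controls Oakfield.
Oakfield and Farida together hold 92% + 8% = 100% of Orbis, so Farida controls Orbis.
Orbis holds 100% of Cobalt, so Farida controls Cobalt.
In Windward, Farida's side holds only 15% + 57% = 72%, not > 75%.
So Farida does not control Windward.

No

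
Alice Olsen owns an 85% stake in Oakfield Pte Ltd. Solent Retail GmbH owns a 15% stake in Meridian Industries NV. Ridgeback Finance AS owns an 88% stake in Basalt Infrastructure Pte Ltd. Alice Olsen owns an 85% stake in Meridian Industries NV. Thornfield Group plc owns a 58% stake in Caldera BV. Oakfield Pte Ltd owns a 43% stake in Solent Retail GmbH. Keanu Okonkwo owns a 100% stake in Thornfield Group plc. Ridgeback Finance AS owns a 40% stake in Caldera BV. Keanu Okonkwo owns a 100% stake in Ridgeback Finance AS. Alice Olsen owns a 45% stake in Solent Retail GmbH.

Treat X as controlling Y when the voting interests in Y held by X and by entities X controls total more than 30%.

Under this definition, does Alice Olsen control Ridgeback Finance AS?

No

Alice holds 85% of Oakfield, so Alice controls Oakfield.
Alice and Oakfield together hold 45% + 43% = 88% of Solent, so Alice controls Solent.
Solent and Alice together hold 15% + 85% = 100% of Meridian, so Alice controls Meridian.
Neither Alice nor any entity Alice controls holds any voting interest in Ridgeback.
So Alice does not control Ridgeback.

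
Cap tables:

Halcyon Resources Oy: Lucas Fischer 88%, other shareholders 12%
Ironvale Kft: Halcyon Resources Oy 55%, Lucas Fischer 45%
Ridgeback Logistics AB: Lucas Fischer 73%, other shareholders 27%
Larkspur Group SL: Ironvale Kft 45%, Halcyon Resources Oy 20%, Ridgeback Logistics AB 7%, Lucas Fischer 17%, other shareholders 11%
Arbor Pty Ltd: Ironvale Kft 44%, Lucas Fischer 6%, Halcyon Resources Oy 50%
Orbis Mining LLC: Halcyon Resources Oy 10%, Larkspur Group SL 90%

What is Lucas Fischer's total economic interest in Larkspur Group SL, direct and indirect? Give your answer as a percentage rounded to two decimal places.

81.74%

Lucas reaches Larkspur along 5 paths.
Via Halcyon → Ironvale: 88% × 55% × 45% = 21.78%.
Via Ironvale: 45% × 45% = 20.25%.
Via Halcyon: 88% × 20% = 17.6%.
Via Ridgeback: 73% × 7% = 5.11%.
Direct stake: 17% = 17%.
Total: 21.78% + 20.25% + 17.6% + 5.11% + 17% = 81.74%.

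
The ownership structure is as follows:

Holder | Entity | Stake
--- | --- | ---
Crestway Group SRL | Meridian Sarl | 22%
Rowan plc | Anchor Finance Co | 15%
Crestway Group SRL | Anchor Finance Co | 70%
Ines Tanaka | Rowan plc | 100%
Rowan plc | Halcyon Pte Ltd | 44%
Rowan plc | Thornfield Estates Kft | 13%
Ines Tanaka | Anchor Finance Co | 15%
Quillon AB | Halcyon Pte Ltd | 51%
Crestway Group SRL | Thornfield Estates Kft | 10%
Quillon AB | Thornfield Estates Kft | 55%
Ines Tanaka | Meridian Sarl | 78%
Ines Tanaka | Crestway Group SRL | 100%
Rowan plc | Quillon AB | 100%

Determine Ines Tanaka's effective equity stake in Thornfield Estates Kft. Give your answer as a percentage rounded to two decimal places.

78.00%

Ines reaches Thornfield along 3 paths.
Via Crestway: 100% × 10% = 10%.
Via Rowan: 100% × 13% = 13%.
Via Rowan → Quillon: 100% × 100% × 55% = 55%.
Total: 10% + 13% + 55% = 78%.
Rounded: 78.00%.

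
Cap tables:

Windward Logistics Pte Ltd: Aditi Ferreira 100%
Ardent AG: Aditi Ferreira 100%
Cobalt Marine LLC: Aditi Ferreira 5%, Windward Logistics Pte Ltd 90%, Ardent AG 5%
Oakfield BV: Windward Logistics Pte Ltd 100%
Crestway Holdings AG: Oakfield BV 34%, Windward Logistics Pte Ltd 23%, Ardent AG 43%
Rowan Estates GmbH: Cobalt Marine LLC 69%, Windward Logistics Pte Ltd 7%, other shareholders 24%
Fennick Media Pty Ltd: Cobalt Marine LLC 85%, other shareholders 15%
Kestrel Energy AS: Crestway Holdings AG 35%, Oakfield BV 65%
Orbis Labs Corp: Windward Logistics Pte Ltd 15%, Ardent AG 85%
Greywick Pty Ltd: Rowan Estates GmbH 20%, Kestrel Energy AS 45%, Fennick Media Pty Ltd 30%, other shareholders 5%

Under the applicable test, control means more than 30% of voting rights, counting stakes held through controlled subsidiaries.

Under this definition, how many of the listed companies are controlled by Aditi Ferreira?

10

Aditi holds 100% of Windward, so Aditi controls Windward.
Aditi holds 100% of Ardent, so Aditi controls Ardent.
Aditi and Windward and Ardent together hold 5% + 90% + 5% = 100% of Cobalt, so Aditi controls Cobalt.
Windward holds 100% of Oakfield, so Aditi controls Oakfield.
Oakfield and Windward and Ardent together hold 34% + 23% + 43% = 100% of Crestway, so Aditi controls Crestway.
Cobalt and Windward together hold 69% + 7% = 76% of Rowan, so Aditi controls Rowan.
Cobalt holds 85% of Fennick, so Aditi controls Fennick.
Crestway and Oakfield together hold 35% + 65% = 100% of Kestrel, so Aditi controls Kestrel.
Windward and Ardent together hold 15% + 85% = 100% of Orbis, so Aditi controls Orbis.
Rowan and Kestrel and Fennick together hold 20% + 45% + 30% = 95% of Greywick, so Aditi controls Greywick.
Aditi controls 10 companies.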